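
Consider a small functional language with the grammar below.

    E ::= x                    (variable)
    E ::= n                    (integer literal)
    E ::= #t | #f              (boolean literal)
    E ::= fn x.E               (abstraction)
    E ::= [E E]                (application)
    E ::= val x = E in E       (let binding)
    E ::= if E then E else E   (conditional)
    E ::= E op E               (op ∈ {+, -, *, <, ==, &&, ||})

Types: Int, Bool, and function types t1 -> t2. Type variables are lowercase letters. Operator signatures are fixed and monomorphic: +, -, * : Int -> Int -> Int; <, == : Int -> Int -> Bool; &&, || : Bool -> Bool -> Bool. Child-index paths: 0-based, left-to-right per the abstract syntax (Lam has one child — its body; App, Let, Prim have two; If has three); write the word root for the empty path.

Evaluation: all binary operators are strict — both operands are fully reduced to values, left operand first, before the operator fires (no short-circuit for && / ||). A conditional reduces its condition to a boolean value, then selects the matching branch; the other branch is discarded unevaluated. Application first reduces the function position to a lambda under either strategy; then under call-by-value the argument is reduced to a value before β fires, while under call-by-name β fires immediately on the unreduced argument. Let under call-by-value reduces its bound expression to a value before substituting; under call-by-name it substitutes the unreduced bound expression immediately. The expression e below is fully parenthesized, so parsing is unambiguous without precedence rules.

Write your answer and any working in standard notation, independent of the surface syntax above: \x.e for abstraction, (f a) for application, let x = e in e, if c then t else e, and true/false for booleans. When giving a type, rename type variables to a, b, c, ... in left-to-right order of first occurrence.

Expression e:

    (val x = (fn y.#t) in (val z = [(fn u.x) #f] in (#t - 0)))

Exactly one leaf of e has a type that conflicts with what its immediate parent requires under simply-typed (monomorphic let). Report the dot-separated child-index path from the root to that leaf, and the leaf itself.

Answer: 1.1.0 : true

Derivation:
\y._ : a -> Bool
let x : a -> Bool
x : a -> Bool
\u._ : b -> a -> Bool
  unify b -> a -> Bool ~ Bool -> c
  unify b ~ Bool
  unify a -> Bool ~ c
_ _ : a -> Bool
let z : a -> Bool
  unify Bool ~ Int
  FAIL: mismatch Bool ~ Int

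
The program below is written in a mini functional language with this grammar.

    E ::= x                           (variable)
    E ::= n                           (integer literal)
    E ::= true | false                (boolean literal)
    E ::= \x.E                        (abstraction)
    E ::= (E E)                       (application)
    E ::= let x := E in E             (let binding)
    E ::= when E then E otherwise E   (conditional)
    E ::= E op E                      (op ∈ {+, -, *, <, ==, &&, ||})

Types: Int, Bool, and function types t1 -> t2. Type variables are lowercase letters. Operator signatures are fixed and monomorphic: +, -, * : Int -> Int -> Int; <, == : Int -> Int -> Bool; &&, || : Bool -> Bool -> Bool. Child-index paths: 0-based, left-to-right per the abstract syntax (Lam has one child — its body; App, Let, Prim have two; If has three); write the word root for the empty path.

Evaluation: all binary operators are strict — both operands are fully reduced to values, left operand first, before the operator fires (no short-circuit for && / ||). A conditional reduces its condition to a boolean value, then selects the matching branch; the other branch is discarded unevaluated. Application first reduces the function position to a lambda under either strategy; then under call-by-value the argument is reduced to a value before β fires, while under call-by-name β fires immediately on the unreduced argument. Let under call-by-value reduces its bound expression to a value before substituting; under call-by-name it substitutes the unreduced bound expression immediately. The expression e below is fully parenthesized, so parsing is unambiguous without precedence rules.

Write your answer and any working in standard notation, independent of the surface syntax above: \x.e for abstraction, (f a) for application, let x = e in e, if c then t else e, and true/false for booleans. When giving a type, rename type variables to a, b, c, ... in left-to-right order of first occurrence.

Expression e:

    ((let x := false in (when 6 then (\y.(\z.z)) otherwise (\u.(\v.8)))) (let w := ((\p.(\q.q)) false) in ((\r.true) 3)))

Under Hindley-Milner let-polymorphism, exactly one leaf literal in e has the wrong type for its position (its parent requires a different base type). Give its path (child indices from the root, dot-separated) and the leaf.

Answer: 0.1.0 : 6

Trace:
let x : Bool
  unify Int ~ Bool
  FAIL: mismatch Int ~ Bool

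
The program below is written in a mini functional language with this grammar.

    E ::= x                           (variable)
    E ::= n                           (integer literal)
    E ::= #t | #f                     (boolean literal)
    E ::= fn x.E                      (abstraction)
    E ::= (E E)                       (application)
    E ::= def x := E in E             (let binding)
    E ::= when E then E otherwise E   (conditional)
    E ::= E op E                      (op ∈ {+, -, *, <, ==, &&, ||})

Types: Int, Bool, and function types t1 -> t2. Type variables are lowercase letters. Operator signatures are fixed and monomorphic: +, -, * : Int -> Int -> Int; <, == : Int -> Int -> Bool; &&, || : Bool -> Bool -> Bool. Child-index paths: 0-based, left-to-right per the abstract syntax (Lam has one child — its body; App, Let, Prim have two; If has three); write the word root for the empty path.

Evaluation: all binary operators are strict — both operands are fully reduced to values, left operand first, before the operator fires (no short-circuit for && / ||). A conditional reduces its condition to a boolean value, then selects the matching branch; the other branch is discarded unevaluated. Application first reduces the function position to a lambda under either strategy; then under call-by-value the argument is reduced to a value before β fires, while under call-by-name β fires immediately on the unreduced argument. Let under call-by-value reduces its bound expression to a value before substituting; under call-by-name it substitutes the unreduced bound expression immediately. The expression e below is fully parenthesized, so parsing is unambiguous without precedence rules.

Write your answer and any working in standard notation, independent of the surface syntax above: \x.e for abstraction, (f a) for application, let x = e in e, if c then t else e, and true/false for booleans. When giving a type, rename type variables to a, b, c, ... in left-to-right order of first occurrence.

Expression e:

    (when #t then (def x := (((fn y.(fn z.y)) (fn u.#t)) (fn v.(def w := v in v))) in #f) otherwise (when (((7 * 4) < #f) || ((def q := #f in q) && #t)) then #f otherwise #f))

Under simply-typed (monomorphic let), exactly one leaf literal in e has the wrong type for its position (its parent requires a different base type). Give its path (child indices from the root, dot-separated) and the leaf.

Answer: 2.0.0.1 : false

Derivation:
  unify Bool ~ Bool
y : a
\z._ : b -> a
\y._ : a -> b -> a
\u._ : c -> Bool
  unify a -> b -> a ~ (c -> Bool) -> d
  unify a ~ c -> Bool
  unify b -> c -> Bool ~ d
_ _ : b -> c -> Bool
v : e
let w : e
v : e
\v._ : e -> e
  unify b -> c -> Bool ~ (e -> e) -> f
  unify b ~ e -> e
  unify c -> Bool ~ f
_ _ : c -> Bool
let x : c -> Bool
  unify Int ~ Int
  unify Int ~ Int
  unify Int ~ Int
  unify Bool ~ Int
  FAIL: mismatch Bool ~ Int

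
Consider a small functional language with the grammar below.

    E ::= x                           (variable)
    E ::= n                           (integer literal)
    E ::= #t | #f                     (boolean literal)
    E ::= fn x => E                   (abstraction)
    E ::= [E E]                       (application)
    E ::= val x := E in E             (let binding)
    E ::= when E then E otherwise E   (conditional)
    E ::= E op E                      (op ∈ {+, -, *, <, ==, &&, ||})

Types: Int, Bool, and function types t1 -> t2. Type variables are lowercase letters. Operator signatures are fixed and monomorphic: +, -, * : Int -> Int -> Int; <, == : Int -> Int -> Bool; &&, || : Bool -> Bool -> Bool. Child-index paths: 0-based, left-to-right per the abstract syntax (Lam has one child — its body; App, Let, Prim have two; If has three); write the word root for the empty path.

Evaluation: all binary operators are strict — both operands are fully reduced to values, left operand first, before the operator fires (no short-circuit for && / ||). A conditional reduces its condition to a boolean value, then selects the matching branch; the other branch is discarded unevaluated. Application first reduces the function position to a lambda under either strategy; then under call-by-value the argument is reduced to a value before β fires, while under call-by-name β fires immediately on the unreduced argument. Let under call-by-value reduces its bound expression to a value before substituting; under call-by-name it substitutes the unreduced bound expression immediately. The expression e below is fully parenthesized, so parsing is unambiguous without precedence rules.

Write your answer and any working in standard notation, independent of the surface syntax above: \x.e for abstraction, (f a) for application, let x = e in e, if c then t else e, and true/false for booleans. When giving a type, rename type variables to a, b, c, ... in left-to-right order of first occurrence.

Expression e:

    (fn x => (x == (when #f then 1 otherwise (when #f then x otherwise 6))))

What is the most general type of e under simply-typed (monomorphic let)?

Trace:
x : a
  unify a ~ Int
  unify Bool ~ Bool
  unify Bool ~ Bool
x : Int
  unify Int ~ Int
  unify Int ~ Int
  unify Int ~ Int
\x._ : Int -> Bool

Answer: Int -> Bool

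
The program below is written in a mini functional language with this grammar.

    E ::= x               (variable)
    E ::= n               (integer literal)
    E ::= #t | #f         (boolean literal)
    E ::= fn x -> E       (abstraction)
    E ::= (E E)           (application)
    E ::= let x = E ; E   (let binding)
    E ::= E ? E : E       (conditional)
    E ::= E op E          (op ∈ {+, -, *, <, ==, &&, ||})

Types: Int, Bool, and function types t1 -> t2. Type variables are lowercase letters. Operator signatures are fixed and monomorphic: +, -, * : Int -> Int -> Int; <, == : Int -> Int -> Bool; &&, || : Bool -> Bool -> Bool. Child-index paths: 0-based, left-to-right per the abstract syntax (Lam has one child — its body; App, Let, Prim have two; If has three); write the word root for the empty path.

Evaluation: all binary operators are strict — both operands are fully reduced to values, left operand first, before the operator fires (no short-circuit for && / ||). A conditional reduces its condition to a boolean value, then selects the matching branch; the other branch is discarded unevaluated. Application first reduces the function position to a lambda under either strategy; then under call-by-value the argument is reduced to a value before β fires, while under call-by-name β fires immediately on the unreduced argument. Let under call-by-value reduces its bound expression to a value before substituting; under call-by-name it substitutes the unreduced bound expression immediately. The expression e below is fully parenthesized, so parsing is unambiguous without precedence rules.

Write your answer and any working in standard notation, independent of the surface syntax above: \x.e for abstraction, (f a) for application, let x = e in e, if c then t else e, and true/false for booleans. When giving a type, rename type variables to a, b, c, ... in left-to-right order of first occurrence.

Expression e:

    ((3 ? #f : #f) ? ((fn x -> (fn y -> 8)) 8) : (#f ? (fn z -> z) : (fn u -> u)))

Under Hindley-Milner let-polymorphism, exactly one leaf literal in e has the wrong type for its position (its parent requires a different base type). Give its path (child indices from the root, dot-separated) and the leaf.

Answer: 0.0 : 3

Working:
  unify Int ~ Bool
  FAIL: mismatch Int ~ Bool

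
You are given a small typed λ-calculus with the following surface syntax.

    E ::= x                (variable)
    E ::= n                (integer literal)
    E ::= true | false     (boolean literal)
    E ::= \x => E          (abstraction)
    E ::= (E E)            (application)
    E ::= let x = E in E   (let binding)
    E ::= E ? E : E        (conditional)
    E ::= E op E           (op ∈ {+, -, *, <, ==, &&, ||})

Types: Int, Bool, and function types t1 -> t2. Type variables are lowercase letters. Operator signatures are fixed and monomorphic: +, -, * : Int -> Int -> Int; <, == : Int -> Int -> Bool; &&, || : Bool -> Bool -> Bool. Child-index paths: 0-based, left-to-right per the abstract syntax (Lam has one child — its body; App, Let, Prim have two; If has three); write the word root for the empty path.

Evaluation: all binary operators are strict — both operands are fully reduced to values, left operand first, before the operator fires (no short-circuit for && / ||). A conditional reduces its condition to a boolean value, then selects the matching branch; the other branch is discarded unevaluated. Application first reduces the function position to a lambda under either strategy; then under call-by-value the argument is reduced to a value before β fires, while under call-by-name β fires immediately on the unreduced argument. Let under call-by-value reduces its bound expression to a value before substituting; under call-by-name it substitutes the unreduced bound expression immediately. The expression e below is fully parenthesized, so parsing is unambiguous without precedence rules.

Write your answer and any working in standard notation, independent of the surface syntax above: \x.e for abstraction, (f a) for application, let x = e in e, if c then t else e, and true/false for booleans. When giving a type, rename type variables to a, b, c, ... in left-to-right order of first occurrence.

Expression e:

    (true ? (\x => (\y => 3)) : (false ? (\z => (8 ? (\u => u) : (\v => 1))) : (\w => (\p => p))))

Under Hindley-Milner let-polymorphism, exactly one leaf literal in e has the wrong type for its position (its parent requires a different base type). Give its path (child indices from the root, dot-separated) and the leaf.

Answer: 2.1.0.0 : 8

Derivation:
  unify Bool ~ Bool
\y._ : b -> Int
\x._ : a -> b -> Int
  unify Bool ~ Bool
  unify Int ~ Bool
  FAIL: mismatch Int ~ Bool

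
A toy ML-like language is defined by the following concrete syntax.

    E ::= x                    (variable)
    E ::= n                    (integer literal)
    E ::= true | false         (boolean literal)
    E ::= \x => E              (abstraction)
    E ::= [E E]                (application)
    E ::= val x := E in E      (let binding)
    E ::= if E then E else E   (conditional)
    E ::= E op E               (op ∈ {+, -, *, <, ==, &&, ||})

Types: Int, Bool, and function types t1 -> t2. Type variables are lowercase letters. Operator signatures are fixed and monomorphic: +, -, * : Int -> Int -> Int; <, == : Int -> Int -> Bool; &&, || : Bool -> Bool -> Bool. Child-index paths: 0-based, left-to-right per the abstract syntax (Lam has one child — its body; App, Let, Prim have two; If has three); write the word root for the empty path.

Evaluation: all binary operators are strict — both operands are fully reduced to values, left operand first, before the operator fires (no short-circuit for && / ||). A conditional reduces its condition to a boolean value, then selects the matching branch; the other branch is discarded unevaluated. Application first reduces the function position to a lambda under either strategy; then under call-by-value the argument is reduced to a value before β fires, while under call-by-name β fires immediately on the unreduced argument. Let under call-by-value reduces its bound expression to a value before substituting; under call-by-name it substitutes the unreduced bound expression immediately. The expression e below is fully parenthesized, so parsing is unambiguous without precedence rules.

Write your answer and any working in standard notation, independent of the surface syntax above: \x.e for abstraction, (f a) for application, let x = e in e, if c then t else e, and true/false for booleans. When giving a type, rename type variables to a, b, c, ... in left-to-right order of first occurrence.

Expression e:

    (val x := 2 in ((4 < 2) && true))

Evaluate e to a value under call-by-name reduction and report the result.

Working:
step 0: (let x = 2 in ((4 < 2) && true))
step 1: [let@root] ((4 < 2) && true)
step 2: [delta@0] (false && true)
step 3: [delta@root] false

Answer: false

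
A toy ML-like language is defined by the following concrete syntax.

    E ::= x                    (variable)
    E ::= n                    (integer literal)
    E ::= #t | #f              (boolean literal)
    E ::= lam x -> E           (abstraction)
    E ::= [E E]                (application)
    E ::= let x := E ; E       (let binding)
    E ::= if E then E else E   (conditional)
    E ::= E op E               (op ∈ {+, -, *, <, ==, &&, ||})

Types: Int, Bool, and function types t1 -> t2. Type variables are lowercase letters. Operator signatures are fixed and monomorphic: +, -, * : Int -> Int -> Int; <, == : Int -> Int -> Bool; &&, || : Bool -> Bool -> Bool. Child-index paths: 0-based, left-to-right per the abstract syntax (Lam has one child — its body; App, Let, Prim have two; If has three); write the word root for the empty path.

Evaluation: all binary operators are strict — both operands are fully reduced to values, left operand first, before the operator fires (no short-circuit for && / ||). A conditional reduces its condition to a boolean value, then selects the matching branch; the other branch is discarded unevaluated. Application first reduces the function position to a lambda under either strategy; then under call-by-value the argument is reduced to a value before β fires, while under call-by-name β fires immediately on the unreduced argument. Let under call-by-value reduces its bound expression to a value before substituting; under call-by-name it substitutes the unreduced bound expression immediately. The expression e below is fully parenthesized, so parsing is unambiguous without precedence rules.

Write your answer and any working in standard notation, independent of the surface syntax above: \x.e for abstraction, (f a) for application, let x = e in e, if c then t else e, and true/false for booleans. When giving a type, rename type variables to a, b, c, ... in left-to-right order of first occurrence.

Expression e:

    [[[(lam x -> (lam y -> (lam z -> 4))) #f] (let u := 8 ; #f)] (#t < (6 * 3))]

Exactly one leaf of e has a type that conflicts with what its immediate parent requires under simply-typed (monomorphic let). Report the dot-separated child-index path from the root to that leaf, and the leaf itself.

Answer: 1.0 : true

Derivation:
\z._ : c -> Int
\y._ : b -> c -> Int
\x._ : a -> b -> c -> Int
  unify a -> b -> c -> Int ~ Bool -> d
  unify a ~ Bool
  unify b -> c -> Int ~ d
_ _ : b -> c -> Int
let u : Int
  unify b -> c -> Int ~ Bool -> e
  unify b ~ Bool
  unify c -> Int ~ e
_ _ : c -> Int
  unify Bool ~ Int
  FAIL: mismatch Bool ~ Int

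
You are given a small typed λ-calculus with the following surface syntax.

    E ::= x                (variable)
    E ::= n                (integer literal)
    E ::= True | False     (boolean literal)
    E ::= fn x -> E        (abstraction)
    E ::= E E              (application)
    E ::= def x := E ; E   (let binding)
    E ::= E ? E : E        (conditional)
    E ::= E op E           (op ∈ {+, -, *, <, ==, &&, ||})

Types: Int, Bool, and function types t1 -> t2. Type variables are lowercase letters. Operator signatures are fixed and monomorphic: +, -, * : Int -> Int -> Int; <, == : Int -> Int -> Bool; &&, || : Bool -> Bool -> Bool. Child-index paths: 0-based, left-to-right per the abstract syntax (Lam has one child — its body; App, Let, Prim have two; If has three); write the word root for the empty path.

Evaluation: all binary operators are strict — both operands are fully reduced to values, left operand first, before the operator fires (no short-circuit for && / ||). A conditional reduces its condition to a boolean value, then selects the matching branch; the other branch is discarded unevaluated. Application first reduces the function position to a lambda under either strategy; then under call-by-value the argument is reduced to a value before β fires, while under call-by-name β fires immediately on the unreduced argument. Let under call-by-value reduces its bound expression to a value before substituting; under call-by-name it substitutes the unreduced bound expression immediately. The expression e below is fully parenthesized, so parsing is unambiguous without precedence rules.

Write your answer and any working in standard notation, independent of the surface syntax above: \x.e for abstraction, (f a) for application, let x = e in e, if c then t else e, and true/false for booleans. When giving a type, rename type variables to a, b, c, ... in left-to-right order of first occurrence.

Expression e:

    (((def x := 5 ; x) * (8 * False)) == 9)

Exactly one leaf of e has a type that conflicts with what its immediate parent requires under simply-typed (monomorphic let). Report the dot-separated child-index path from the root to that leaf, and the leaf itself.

Working:
let x : Int
x : Int
  unify Int ~ Int
  unify Int ~ Int
  unify Bool ~ Int
  FAIL: mismatch Bool ~ Int

Answer: 0.1.1 : false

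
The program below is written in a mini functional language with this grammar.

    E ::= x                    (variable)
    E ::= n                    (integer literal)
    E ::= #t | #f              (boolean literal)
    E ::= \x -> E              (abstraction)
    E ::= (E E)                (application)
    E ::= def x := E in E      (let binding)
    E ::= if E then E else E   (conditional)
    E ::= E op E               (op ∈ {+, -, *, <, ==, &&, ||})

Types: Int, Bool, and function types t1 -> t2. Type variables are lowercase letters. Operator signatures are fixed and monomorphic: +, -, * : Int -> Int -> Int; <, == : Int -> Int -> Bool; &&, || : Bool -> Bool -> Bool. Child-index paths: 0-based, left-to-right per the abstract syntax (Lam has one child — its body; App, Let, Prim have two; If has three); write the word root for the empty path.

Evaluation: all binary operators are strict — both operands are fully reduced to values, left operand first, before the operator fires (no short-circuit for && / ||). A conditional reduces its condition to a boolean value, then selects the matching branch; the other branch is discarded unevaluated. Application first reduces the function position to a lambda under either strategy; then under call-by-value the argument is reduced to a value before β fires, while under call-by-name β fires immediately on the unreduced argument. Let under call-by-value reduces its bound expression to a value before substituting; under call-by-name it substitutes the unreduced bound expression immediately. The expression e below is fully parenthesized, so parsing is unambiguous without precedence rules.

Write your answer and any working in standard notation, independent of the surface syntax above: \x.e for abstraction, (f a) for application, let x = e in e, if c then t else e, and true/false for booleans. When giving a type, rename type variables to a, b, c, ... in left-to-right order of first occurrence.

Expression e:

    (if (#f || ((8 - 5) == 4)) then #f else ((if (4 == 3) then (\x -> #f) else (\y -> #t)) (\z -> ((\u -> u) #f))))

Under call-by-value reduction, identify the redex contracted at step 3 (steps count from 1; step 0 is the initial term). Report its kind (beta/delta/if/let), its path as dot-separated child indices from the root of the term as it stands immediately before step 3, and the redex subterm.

Working:
step 0: (if (false || ((8 - 5) == 4)) then false else ((if (4 == 3) then (\x.false) else (\y.true)) (\z.((\u.u) false))))
step 1: [delta@0.1.0] (if (false || (3 == 4)) then false else ((if (4 == 3) then (\x.false) else (\y.true)) (\z.((\u.u) false))))
step 2: [delta@0.1] (if (false || false) then false else ((if (4 == 3) then (\x.false) else (\y.true)) (\z.((\u.u) false))))
step 3: [delta@0] (if false then false else ((if (4 == 3) then (\x.false) else (\y.true)) (\z.((\u.u) false))))

Answer: delta at 0 : (false || false)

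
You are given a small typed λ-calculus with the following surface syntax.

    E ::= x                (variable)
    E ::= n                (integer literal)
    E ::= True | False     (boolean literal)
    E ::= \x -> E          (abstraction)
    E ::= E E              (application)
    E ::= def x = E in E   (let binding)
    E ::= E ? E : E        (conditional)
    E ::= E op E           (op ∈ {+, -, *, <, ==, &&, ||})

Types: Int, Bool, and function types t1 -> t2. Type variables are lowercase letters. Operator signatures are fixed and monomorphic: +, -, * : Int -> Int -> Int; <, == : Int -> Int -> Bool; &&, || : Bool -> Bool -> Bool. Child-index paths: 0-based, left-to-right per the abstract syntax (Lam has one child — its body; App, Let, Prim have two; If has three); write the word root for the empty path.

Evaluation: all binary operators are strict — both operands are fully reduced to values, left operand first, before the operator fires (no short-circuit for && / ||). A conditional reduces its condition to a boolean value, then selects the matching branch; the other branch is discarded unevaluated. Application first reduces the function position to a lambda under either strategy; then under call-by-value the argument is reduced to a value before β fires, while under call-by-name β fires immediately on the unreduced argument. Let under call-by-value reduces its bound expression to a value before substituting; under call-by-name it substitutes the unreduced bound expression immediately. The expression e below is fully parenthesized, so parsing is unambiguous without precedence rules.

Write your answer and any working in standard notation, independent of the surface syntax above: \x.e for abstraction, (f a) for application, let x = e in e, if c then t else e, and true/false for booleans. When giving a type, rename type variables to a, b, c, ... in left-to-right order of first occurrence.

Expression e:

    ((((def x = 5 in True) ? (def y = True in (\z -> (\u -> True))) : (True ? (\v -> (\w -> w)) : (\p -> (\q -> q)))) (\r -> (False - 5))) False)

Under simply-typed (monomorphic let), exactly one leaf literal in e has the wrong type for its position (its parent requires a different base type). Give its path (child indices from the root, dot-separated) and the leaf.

Answer: 0.1.0.0 : false

Trace:
let x : Int
  unify Bool ~ Bool
let y : Bool
\u._ : b -> Bool
\z._ : a -> b -> Bool
  unify Bool ~ Bool
w : d
\w._ : d -> d
\v._ : c -> d -> d
q : f
\q._ : f -> f
\p._ : e -> f -> f
  unify c -> d -> d ~ e -> f -> f
  unify c ~ e
  unify d -> d ~ f -> f
  unify d ~ f
  unify f ~ f
  unify a -> b -> Bool ~ e -> f -> f
  unify a ~ e
  unify b -> Bool ~ f -> f
  unify b ~ f
  unify Bool ~ f
  unify Bool ~ Int
  FAIL: mismatch Bool ~ Int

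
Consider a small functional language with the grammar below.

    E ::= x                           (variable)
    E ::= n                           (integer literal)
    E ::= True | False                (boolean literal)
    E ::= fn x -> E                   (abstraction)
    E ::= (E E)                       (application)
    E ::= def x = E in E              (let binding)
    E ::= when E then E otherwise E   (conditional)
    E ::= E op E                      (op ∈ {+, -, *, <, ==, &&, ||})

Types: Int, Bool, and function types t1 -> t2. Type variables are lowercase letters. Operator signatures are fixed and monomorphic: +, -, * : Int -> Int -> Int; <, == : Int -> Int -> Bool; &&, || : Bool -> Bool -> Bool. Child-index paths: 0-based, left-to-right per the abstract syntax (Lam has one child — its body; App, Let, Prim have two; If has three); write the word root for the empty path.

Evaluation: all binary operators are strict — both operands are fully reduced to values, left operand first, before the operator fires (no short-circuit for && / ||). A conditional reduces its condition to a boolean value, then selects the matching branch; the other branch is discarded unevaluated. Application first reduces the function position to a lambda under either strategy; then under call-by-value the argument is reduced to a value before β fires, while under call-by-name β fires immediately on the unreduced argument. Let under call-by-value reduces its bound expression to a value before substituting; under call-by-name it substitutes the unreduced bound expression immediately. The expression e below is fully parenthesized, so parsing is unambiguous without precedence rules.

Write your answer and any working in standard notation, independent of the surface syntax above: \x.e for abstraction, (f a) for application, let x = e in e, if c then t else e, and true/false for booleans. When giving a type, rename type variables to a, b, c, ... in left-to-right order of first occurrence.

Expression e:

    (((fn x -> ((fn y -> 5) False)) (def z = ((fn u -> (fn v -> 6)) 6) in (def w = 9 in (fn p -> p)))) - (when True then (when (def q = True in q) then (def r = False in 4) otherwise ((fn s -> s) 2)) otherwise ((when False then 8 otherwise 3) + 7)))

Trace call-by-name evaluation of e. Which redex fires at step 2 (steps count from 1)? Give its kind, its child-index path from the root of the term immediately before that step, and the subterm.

Working:
step 0: (((\x.((\y.5) false)) (let z = ((\u.(\v.6)) 6) in (let w = 9 in (\p.p)))) - (if true then (if (let q = true in q) then (let r = false in 4) else ((\s.s) 2)) else ((if false then 8 else 3) + 7)))
step 1: [beta@0] (((\y.5) false) - (if true then (if (let q = true in q) then (let r = false in 4) else ((\s.s) 2)) else ((if false then 8 else 3) + 7)))
step 2: [beta@0] (5 - (if true then (if (let q = true in q) then (let r = false in 4) else ((\s.s) 2)) else ((if false then 8 else 3) + 7)))

Answer: beta at 0 : ((\y.5) false)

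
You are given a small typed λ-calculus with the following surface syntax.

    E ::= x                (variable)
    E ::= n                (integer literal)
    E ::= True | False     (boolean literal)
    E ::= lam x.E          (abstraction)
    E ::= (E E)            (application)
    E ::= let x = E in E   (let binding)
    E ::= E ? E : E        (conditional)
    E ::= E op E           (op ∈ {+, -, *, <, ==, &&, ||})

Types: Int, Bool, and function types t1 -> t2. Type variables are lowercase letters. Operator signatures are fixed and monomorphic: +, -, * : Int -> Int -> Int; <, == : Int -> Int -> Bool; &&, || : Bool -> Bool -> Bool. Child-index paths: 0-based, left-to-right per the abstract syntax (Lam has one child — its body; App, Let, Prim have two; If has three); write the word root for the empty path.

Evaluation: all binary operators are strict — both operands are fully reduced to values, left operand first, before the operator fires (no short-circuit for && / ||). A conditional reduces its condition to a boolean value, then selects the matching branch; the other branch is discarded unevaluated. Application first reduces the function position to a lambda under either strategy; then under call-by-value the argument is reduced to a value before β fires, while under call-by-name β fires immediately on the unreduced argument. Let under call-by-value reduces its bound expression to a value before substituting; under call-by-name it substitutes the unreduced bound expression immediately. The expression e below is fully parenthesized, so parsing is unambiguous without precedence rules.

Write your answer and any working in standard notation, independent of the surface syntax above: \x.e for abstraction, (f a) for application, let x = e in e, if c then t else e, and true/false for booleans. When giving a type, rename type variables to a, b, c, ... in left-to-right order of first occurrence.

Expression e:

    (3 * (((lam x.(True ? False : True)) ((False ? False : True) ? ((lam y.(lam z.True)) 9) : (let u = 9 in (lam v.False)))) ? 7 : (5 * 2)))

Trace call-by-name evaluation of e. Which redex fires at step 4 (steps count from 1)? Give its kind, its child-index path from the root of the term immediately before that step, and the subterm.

Trace:
step 0: (3 * (if ((\x.(if true then false else true)) (if (if false then false else true) then ((\y.(\z.true)) 9) else (let u = 9 in (\v.false)))) then 7 else (5 * 2)))
step 1: [beta@1.0] (3 * (if (if true then false else true) then 7 else (5 * 2)))
step 2: [if@1.0] (3 * (if false then 7 else (5 * 2)))
step 3: [if@1] (3 * (5 * 2))
step 4: [delta@1] (3 * 10)

Answer: delta at 1 : (5 * 2)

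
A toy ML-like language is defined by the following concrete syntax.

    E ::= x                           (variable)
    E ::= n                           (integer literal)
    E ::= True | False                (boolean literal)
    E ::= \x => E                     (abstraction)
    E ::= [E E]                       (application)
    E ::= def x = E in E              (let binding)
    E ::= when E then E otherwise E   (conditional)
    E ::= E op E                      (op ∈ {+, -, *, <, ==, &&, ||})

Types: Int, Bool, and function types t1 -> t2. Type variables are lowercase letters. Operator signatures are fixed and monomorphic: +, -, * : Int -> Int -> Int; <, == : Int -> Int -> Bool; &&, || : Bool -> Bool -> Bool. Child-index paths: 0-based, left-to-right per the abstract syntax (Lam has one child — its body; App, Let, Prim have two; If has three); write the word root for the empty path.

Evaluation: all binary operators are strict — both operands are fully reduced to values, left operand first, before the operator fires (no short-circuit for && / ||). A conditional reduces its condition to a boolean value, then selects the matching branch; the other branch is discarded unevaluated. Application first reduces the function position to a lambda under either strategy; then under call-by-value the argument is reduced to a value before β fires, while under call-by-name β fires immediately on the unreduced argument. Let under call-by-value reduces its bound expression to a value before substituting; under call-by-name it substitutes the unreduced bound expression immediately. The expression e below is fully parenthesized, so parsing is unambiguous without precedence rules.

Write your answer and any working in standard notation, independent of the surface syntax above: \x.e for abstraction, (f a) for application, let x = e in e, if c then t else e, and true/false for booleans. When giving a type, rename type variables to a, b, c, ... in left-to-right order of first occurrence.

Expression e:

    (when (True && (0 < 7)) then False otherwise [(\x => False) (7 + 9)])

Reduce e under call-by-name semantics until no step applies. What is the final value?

Answer: false

Trace:
step 0: (if (true && (0 < 7)) then false else ((\x.false) (7 + 9)))
step 1: [delta@0.1] (if (true && true) then false else ((\x.false) (7 + 9)))
step 2: [delta@0] (if true then false else ((\x.false) (7 + 9)))
step 3: [if@root] false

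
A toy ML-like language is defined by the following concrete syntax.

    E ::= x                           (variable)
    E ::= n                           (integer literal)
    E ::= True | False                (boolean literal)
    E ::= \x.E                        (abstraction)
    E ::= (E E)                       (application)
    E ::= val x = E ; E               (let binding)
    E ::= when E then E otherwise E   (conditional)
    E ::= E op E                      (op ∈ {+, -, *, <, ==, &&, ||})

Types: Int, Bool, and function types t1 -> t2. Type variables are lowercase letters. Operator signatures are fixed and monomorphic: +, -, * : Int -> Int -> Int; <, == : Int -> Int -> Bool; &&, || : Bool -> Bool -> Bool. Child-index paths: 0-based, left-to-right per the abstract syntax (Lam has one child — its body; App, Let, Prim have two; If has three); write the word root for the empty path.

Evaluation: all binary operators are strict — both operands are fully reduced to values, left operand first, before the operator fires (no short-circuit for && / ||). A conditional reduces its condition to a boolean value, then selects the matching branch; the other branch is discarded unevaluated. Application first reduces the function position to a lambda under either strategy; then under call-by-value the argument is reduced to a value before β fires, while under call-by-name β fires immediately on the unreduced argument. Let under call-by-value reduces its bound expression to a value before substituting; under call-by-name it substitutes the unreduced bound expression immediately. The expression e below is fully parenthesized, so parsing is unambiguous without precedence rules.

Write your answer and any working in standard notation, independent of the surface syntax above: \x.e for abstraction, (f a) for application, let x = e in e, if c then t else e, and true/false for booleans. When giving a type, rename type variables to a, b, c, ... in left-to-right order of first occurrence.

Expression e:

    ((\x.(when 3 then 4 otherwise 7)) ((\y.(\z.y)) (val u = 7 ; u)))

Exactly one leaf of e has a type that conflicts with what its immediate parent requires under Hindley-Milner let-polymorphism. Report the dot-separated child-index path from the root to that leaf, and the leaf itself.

Answer: 0.0.0 : 3

Working:
  unify Int ~ Bool
  FAIL: mismatch Int ~ Bool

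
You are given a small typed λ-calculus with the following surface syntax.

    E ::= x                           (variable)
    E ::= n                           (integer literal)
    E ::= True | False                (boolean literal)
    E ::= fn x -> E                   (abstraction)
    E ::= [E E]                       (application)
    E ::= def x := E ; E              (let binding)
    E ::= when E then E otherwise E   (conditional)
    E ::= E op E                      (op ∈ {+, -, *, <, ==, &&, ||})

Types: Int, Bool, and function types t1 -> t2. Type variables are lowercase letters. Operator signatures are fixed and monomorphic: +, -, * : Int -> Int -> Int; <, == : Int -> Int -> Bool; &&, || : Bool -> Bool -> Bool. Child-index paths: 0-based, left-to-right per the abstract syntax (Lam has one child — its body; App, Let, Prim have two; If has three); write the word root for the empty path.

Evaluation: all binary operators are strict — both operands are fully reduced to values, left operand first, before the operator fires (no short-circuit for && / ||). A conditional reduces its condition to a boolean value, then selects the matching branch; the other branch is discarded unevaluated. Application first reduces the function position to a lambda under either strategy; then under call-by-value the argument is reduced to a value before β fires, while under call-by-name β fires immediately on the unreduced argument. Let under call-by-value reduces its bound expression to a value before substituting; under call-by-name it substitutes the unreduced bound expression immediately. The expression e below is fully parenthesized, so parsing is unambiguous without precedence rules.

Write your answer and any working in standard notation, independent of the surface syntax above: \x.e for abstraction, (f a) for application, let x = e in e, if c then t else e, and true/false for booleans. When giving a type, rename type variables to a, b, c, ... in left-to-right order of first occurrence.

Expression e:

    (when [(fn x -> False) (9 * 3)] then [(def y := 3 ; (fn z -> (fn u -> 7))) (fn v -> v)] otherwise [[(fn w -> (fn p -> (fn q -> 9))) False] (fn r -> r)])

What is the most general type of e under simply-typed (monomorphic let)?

Answer: a -> Int

Derivation:
\x._ : a -> Bool
  unify Int ~ Int
  unify Int ~ Int
  unify a -> Bool ~ Int -> b
  unify a ~ Int
  unify Bool ~ b
_ _ : Bool
  unify Bool ~ Bool
let y : Int
\u._ : d -> Int
\z._ : c -> d -> Int
v : e
\v._ : e -> e
  unify c -> d -> Int ~ (e -> e) -> f
  unify c ~ e -> e
  unify d -> Int ~ f
_ _ : d -> Int
\q._ : i -> Int
\p._ : h -> i -> Int
\w._ : g -> h -> i -> Int
  unify g -> h -> i -> Int ~ Bool -> j
  unify g ~ Bool
  unify h -> i -> Int ~ j
_ _ : h -> i -> Int
r : k
\r._ : k -> k
  unify h -> i -> Int ~ (k -> k) -> l
  unify h ~ k -> k
  unify i -> Int ~ l
_ _ : i -> Int
  unify d -> Int ~ i -> Int
  unify d ~ i
  unify Int ~ Int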